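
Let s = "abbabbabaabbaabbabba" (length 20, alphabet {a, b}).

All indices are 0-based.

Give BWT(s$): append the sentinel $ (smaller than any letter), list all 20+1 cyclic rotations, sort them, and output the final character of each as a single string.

rank  rotation               last
    0  $abbabbabaabbaabbabba  a
    1  a$abbabbabaabbaabbabb  b
    2  aabbaabbabba$abbabbab  b
    3  aabbabba$abbabbabaabb  b
    4  abaabbaabbabba$abbabb  b
    5  abba$abbabbabaabbaabb  b
    6  abbaabbabba$abbabbaba  a
    7  abbabaabbaabbabba$abb  b
    8  abbabba$abbabbabaabba  a
    9  abbabbabaabbaabbabba$  $
   10  ba$abbabbabaabbaabbab  b
   11  baabbaabbabba$abbabba  a
   12  baabbabba$abbabbabaab  b
   13  babaabbaabbabba$abbab  b
   14  babba$abbabbabaabbaab  b
   15  babbabaabbaabbabba$ab  b
   16  bba$abbabbabaabbaabba  a
   17  bbaabbabba$abbabbabaa  a
   18  bbabaabbaabbabba$abba  a
   19  bbabba$abbabbabaabbaa  a
   20  bbabbabaabbaabbabba$a  a

abbbbbaba$babbbbaaaaa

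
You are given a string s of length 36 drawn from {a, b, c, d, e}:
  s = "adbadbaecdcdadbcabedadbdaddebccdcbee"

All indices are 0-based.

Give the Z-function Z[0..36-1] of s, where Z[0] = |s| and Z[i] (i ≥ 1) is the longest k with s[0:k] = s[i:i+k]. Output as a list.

Z[0]=36
i=1: outside box; Z[1]=0
i=2: outside box; Z[2]=0
i=3: outside box; Z[3]=4 extend→box=[3,7)
i=4: min(r-i=3, Z[1]=0)=0; Z[4]=0
i=5: min(r-i=2, Z[2]=0)=0; Z[5]=0
i=6: min(r-i=1, Z[3]=4)=1; Z[6]=1
i=7: outside box; Z[7]=0
i=8: outside box; Z[8]=0
i=9: outside box; Z[9]=0
i=10: outside box; Z[10]=0
i=11: outside box; Z[11]=0
i=12: outside box; Z[12]=3 extend→box=[12,15)
i=13: min(r-i=2, Z[1]=0)=0; Z[13]=0
i=14: min(r-i=1, Z[2]=0)=0; Z[14]=0
i=15: outside box; Z[15]=0
i=16: outside box; Z[16]=1 extend→box=[16,17)
i=17: outside box; Z[17]=0
i=18: outside box; Z[18]=0
i=19: outside box; Z[19]=0
i=20: outside box; Z[20]=3 extend→box=[20,23)
i=21: min(r-i=2, Z[1]=0)=0; Z[21]=0
i=22: min(r-i=1, Z[2]=0)=0; Z[22]=0
i=23: outside box; Z[23]=0
i=24: outside box; Z[24]=2 extend→box=[24,26)
i=25: min(r-i=1, Z[1]=0)=0; Z[25]=0
i=26: outside box; Z[26]=0
i=27: outside box; Z[27]=0
i=28: outside box; Z[28]=0
i=29: outside box; Z[29]=0
i=30: outside box; Z[30]=0
i=31: outside box; Z[31]=0
i=32: outside box; Z[32]=0
i=33: outside box; Z[33]=0
i=34: outside box; Z[34]=0
i=35: outside box; Z[35]=0

[36, 0, 0, 4, 0, 0, 1, 0, 0, 0, 0, 0, 3, 0, 0, 0, 1, 0, 0, 0, 3, 0, 0, 0, 2, 0, 0, 0, 0, 0, 0, 0, 0, 0, 0, 0]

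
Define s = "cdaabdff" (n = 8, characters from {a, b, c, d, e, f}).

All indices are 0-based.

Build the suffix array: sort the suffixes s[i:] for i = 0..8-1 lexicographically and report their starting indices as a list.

[2, 3, 4, 0, 1, 5, 7, 6]

rank→(start, suffix):
  0 → (2, 'aabdff')
  1 → (3, 'abdff')
  2 → (4, 'bdff')
  3 → (0, 'cdaabdff')
  4 → (1, 'daabdff')
  5 → (5, 'dff')
  6 → (7, 'f')
  7 → (6, 'ff')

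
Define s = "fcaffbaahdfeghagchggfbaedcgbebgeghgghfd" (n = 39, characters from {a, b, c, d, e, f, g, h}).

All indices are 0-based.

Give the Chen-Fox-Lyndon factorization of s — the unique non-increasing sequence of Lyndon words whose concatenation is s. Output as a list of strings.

emit factor 1: 'f' (i=0, period=1)
emit factor 2: 'c' (i=1, period=1)
emit factor 3: 'affb' (i=2, period=4)
emit factor 4: 'aahdfeghagchggfbaedcgbebgeghgghfd' (i=6, period=33)

["f", "c", "affb", "aahdfeghagchggfbaedcgbebgeghgghfd"]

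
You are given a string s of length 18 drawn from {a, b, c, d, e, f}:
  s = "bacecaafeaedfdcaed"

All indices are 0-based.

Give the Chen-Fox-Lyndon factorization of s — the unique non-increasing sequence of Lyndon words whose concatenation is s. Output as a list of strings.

["b", "acec", "aafeaedfdcaed"]

emit factor 1: 'b' (i=0, period=1)
emit factor 2: 'acec' (i=1, period=4)
emit factor 3: 'aafeaedfdcaed' (i=5, period=13)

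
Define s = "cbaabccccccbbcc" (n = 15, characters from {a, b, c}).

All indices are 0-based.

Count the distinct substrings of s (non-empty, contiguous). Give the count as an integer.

94

sorted suffixes:
  #0 SA[0]=2  'aabccccccbbcc'
  #1 SA[1]=3  'abccccccbbcc'
  #2 SA[2]=1  'baabccccccbbcc'
  #3 SA[3]=11  'bbcc'
  #4 SA[4]=12  'bcc'
  #5 SA[5]=4  'bccccccbbcc'
  #6 SA[6]=14  'c'
  #7 SA[7]=0  'cbaabccccccbbcc'
  #8 SA[8]=10  'cbbcc'
  #9 SA[9]=13  'cc'
  #10 SA[10]=9  'ccbbcc'
  #11 SA[11]=8  'cccbbcc'
  #12 SA[12]=7  'ccccbbcc'
  #13 SA[13]=6  'cccccbbcc'
  #14 SA[14]=5  'ccccccbbcc'

SA = [2, 3, 1, 11, 12, 4, 14, 0, 10, 13, 9, 8, 7, 6, 5]
rank  pair      lcp
   1  s[2:],s[3:]  1  'a'
   2  s[3:],s[1:]  0  ''
   3  s[1:],s[11:]  1  'b'
   4  s[11:],s[12:]  1  'b'
   5  s[12:],s[4:]  3  'bcc'
   6  s[4:],s[14:]  0  ''
   7  s[14:],s[0:]  1  'c'
   8  s[0:],s[10:]  2  'cb'
   9  s[10:],s[13:]  1  'c'
  10  s[13:],s[9:]  2  'cc'
  11  s[9:],s[8:]  2  'cc'
  12  s[8:],s[7:]  3  'ccc'
  13  s[7:],s[6:]  4  'cccc'
  14  s[6:],s[5:]  5  'ccccc'

n(n+1)/2 = 15·16/2 = 120
Σ LCP = 0 + 1 + 0 + 1 + 1 + 3 + 0 + 1 + 2 + 1 + 2 + 2 + 3 + 4 + 5 = 26
distinct = 120 − 26 = 94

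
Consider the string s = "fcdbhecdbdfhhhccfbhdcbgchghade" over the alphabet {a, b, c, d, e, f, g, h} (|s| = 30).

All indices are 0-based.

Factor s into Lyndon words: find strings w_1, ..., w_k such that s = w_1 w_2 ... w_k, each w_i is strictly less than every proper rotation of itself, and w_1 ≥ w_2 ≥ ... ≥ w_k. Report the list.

["f", "cd", "bhecd", "bdfhhhccfbhdcbgchgh", "ade"]

emit factor 1: 'f' (i=0, period=1)
emit factor 2: 'cd' (i=1, period=2)
emit factor 3: 'bhecd' (i=3, period=5)
emit factor 4: 'bdfhhhccfbhdcbgchgh' (i=8, period=19)
emit factor 5: 'ade' (i=27, period=3)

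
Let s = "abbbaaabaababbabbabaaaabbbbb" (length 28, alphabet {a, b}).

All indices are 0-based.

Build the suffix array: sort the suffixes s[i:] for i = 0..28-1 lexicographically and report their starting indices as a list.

rank→(start, suffix):
  0 → (19, 'aaaabbbbb')
  1 → (4, 'aaabaababbabbabaaaabbbbb')
  2 → (20, 'aaabbbbb')
  3 → (5, 'aabaababbabbabaaaabbbbb')
  4 → (8, 'aababbabbabaaaabbbbb')
  5 → (21, 'aabbbbb')
  6 → (17, 'abaaaabbbbb')
  7 → (6, 'abaababbabbabaaaabbbbb')
  8 → (9, 'ababbabbabaaaabbbbb')
  9 → (14, 'abbabaaaabbbbb')
  10 → (11, 'abbabbabaaaabbbbb')
  11 → (0, 'abbbaaabaababbabbabaaaabbbbb')
  12 → (22, 'abbbbb')
  13 → (27, 'b')
  14 → (18, 'baaaabbbbb')
  15 → (3, 'baaabaababbabbabaaaabbbbb')
  16 → (7, 'baababbabbabaaaabbbbb')
  17 → (16, 'babaaaabbbbb')
  18 → (13, 'babbabaaaabbbbb')
  19 → (10, 'babbabbabaaaabbbbb')
  20 → (26, 'bb')
  21 → (2, 'bbaaabaababbabbabaaaabbbbb')
  22 → (15, 'bbabaaaabbbbb')
  23 → (12, 'bbabbabaaaabbbbb')
  24 → (25, 'bbb')
  25 → (1, 'bbbaaabaababbabbabaaaabbbbb')
  26 → (24, 'bbbb')
  27 → (23, 'bbbbb')

[19, 4, 20, 5, 8, 21, 17, 6, 9, 14, 11, 0, 22, 27, 18, 3, 7, 16, 13, 10, 26, 2, 15, 12, 25, 1, 24, 23]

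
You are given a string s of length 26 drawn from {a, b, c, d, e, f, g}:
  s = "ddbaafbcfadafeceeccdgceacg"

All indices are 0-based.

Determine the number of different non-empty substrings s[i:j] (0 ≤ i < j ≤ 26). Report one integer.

329

sorted suffixes:
  #0 SA[0]=3  'aafbcfadafeceeccdgceacg'
  #1 SA[1]=23  'acg'
  #2 SA[2]=9  'adafeceeccdgceacg'
  #3 SA[3]=4  'afbcfadafeceeccdgceacg'
  #4 SA[4]=11  'afeceeccdgceacg'
  #5 SA[5]=2  'baafbcfadafeceeccdgceacg'
  #6 SA[6]=6  'bcfadafeceeccdgceacg'
  #7 SA[7]=17  'ccdgceacg'
  #8 SA[8]=18  'cdgceacg'
  #9 SA[9]=21  'ceacg'
  #10 SA[10]=14  'ceeccdgceacg'
  #11 SA[11]=7  'cfadafeceeccdgceacg'
  #12 SA[12]=24  'cg'
  #13 SA[13]=10  'dafeceeccdgceacg'
  #14 SA[14]=1  'dbaafbcfadafeceeccdgceacg'
  #15 SA[15]=0  'ddbaafbcfadafeceeccdgceacg'
  #16 SA[16]=19  'dgceacg'
  #17 SA[17]=22  'eacg'
  #18 SA[18]=16  'eccdgceacg'
  #19 SA[19]=13  'eceeccdgceacg'
  #20 SA[20]=15  'eeccdgceacg'
  #21 SA[21]=8  'fadafeceeccdgceacg'
  #22 SA[22]=5  'fbcfadafeceeccdgceacg'
  #23 SA[23]=12  'feceeccdgceacg'
  #24 SA[24]=25  'g'
  #25 SA[25]=20  'gceacg'

SA = [3, 23, 9, 4, 11, 2, 6, 17, 18, 21, 14, 7, 24, 10, 1, 0, 19, 22, 16, 13, 15, 8, 5, 12, 25, 20]
rank  pair      lcp
   1  s[3:],s[23:]  1  'a'
   2  s[23:],s[9:]  1  'a'
   3  s[9:],s[4:]  1  'a'
   4  s[4:],s[11:]  2  'af'
   5  s[11:],s[2:]  0  ''
   6  s[2:],s[6:]  1  'b'
   7  s[6:],s[17:]  0  ''
   8  s[17:],s[18:]  1  'c'
   9  s[18:],s[21:]  1  'c'
  10  s[21:],s[14:]  2  'ce'
  11  s[14:],s[7:]  1  'c'
  12  s[7:],s[24:]  1  'c'
  13  s[24:],s[10:]  0  ''
  14  s[10:],s[1:]  1  'd'
  15  s[1:],s[0:]  1  'd'
  16  s[0:],s[19:]  1  'd'
  17  s[19:],s[22:]  0  ''
  18  s[22:],s[16:]  1  'e'
  19  s[16:],s[13:]  2  'ec'
  20  s[13:],s[15:]  1  'e'
  21  s[15:],s[8:]  0  ''
  22  s[8:],s[5:]  1  'f'
  23  s[5:],s[12:]  1  'f'
  24  s[12:],s[25:]  0  ''
  25  s[25:],s[20:]  1  'g'

n(n+1)/2 = 26·27/2 = 351
Σ LCP = 0 + 1 + 1 + 1 + 2 + 0 + 1 + 0 + 1 + 1 + 2 + 1 + 1 + 0 + 1 + 1 + 1 + 0 + 1 + 2 + 1 + 0 + 1 + 1 + 0 + 1 = 22
distinct = 351 − 22 = 329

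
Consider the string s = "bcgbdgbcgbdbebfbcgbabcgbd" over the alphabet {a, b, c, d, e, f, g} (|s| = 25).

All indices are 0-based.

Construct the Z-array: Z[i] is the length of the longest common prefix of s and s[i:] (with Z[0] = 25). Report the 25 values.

[25, 0, 0, 1, 0, 0, 5, 0, 0, 1, 0, 1, 0, 1, 0, 4, 0, 0, 1, 0, 5, 0, 0, 1, 0]

Z[0]=25
i=1: i≥r, start 0; Z[1]=0
i=2: i≥r, start 0; Z[2]=0
i=3: i≥r, start 0; Z[3]=1 scan→box=[3,4)
i=4: i≥r, start 0; Z[4]=0
i=5: i≥r, start 0; Z[5]=0
i=6: i≥r, start 0; Z[6]=5 scan→box=[6,11)
i=7: min(r-i=4, Z[1]=0)=0; Z[7]=0
i=8: min(r-i=3, Z[2]=0)=0; Z[8]=0
i=9: min(r-i=2, Z[3]=1)=1; Z[9]=1
i=10: min(r-i=1, Z[4]=0)=0; Z[10]=0
i=11: i≥r, start 0; Z[11]=1 scan→box=[11,12)
i=12: i≥r, start 0; Z[12]=0
i=13: i≥r, start 0; Z[13]=1 scan→box=[13,14)
i=14: i≥r, start 0; Z[14]=0
i=15: i≥r, start 0; Z[15]=4 scan→box=[15,19)
i=16: min(r-i=3, Z[1]=0)=0; Z[16]=0
i=17: min(r-i=2, Z[2]=0)=0; Z[17]=0
i=18: min(r-i=1, Z[3]=1)=1; Z[18]=1
i=19: i≥r, start 0; Z[19]=0
i=20: i≥r, start 0; Z[20]=5 scan→box=[20,25)
i=21: min(r-i=4, Z[1]=0)=0; Z[21]=0
i=22: min(r-i=3, Z[2]=0)=0; Z[22]=0
i=23: min(r-i=2, Z[3]=1)=1; Z[23]=1
i=24: min(r-i=1, Z[4]=0)=0; Z[24]=0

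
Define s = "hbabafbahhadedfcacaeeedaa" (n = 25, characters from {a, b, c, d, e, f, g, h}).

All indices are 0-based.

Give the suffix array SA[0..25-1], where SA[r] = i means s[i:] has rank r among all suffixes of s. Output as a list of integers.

sorted suffixes:
  #0 SA[0]=24  'a'
  #1 SA[1]=23  'aa'
  #2 SA[2]=2  'abafbahhadedfcacaeeedaa'
  #3 SA[3]=16  'acaeeedaa'
  #4 SA[4]=10  'adedfcacaeeedaa'
  #5 SA[5]=18  'aeeedaa'
  #6 SA[6]=4  'afbahhadedfcacaeeedaa'
  #7 SA[7]=7  'ahhadedfcacaeeedaa'
  #8 SA[8]=1  'babafbahhadedfcacaeeedaa'
  #9 SA[9]=3  'bafbahhadedfcacaeeedaa'
  #10 SA[10]=6  'bahhadedfcacaeeedaa'
  #11 SA[11]=15  'cacaeeedaa'
  #12 SA[12]=17  'caeeedaa'
  #13 SA[13]=22  'daa'
  #14 SA[14]=11  'dedfcacaeeedaa'
  #15 SA[15]=13  'dfcacaeeedaa'
  #16 SA[16]=21  'edaa'
  #17 SA[17]=12  'edfcacaeeedaa'
  #18 SA[18]=20  'eedaa'
  #19 SA[19]=19  'eeedaa'
  #20 SA[20]=5  'fbahhadedfcacaeeedaa'
  #21 SA[21]=14  'fcacaeeedaa'
  #22 SA[22]=9  'hadedfcacaeeedaa'
  #23 SA[23]=0  'hbabafbahhadedfcacaeeedaa'
  #24 SA[24]=8  'hhadedfcacaeeedaa'

[24, 23, 2, 16, 10, 18, 4, 7, 1, 3, 6, 15, 17, 22, 11, 13, 21, 12, 20, 19, 5, 14, 9, 0, 8]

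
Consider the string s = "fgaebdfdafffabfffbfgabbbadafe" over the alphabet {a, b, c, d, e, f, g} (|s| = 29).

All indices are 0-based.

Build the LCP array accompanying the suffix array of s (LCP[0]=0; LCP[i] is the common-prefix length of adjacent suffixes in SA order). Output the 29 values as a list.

rank→(start, suffix):
  0 → (20, 'abbbadafe')
  1 → (12, 'abfffbfgabbbadafe')
  2 → (24, 'adafe')
  3 → (2, 'aebdfdafffabfffbfgabbbadafe')
  4 → (26, 'afe')
  5 → (8, 'afffabfffbfgabbbadafe')
  6 → (23, 'badafe')
  7 → (22, 'bbadafe')
  8 → (21, 'bbbadafe')
  9 → (4, 'bdfdafffabfffbfgabbbadafe')
  10 → (13, 'bfffbfgabbbadafe')
  11 → (17, 'bfgabbbadafe')
  12 → (25, 'dafe')
  13 → (7, 'dafffabfffbfgabbbadafe')
  14 → (5, 'dfdafffabfffbfgabbbadafe')
  15 → (28, 'e')
  16 → (3, 'ebdfdafffabfffbfgabbbadafe')
  17 → (11, 'fabfffbfgabbbadafe')
  18 → (16, 'fbfgabbbadafe')
  19 → (6, 'fdafffabfffbfgabbbadafe')
  20 → (27, 'fe')
  21 → (10, 'ffabfffbfgabbbadafe')
  22 → (15, 'ffbfgabbbadafe')
  23 → (9, 'fffabfffbfgabbbadafe')
  24 → (14, 'fffbfgabbbadafe')
  25 → (18, 'fgabbbadafe')
  26 → (0, 'fgaebdfdafffabfffbfgabbbadafe')
  27 → (19, 'gabbbadafe')
  28 → (1, 'gaebdfdafffabfffbfgabbbadafe')

SA = [20, 12, 24, 2, 26, 8, 23, 22, 21, 4, 13, 17, 25, 7, 5, 28, 3, 11, 16, 6, 27, 10, 15, 9, 14, 18, 0, 19, 1]
[i] adj suffixes → lcp
  [1] 20/12 → 2 ('ab')
  [2] 12/24 → 1 ('a')
  [3] 24/2 → 1 ('a')
  [4] 2/26 → 1 ('a')
  [5] 26/8 → 2 ('af')
  [6] 8/23 → 0 ('')
  [7] 23/22 → 1 ('b')
  [8] 22/21 → 2 ('bb')
  [9] 21/4 → 1 ('b')
  [10] 4/13 → 1 ('b')
  [11] 13/17 → 2 ('bf')
  [12] 17/25 → 0 ('')
  [13] 25/7 → 3 ('daf')
  [14] 7/5 → 1 ('d')
  [15] 5/28 → 0 ('')
  [16] 28/3 → 1 ('e')
  [17] 3/11 → 0 ('')
  [18] 11/16 → 1 ('f')
  [19] 16/6 → 1 ('f')
  [20] 6/27 → 1 ('f')
  [21] 27/10 → 1 ('f')
  [22] 10/15 → 2 ('ff')
  [23] 15/9 → 2 ('ff')
  [24] 9/14 → 3 ('fff')
  [25] 14/18 → 1 ('f')
  [26] 18/0 → 3 ('fga')
  [27] 0/19 → 0 ('')
  [28] 19/1 → 2 ('ga')

[0, 2, 1, 1, 1, 2, 0, 1, 2, 1, 1, 2, 0, 3, 1, 0, 1, 0, 1, 1, 1, 1, 2, 2, 3, 1, 3, 0, 2]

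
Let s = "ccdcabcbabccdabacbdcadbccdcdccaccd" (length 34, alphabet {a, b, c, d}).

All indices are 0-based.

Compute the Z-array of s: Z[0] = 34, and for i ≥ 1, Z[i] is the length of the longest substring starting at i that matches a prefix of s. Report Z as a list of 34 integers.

Z[0]=34
i=1: fresh scan; Z[1]=1 extend→box=[1,2)
i=2: fresh scan; Z[2]=0
i=3: fresh scan; Z[3]=1 extend→box=[3,4)
i=4: fresh scan; Z[4]=0
i=5: fresh scan; Z[5]=0
i=6: fresh scan; Z[6]=1 extend→box=[6,7)
i=7: fresh scan; Z[7]=0
i=8: fresh scan; Z[8]=0
i=9: fresh scan; Z[9]=0
i=10: fresh scan; Z[10]=3 extend→box=[10,13)
i=11: min(r-i=2, Z[1]=1)=1; Z[11]=1
i=12: min(r-i=1, Z[2]=0)=0; Z[12]=0
i=13: fresh scan; Z[13]=0
i=14: fresh scan; Z[14]=0
i=15: fresh scan; Z[15]=0
i=16: fresh scan; Z[16]=1 extend→box=[16,17)
i=17: fresh scan; Z[17]=0
i=18: fresh scan; Z[18]=0
i=19: fresh scan; Z[19]=1 extend→box=[19,20)
i=20: fresh scan; Z[20]=0
i=21: fresh scan; Z[21]=0
i=22: fresh scan; Z[22]=0
i=23: fresh scan; Z[23]=4 extend→box=[23,27)
i=24: min(r-i=3, Z[1]=1)=1; Z[24]=1
i=25: min(r-i=2, Z[2]=0)=0; Z[25]=0
i=26: min(r-i=1, Z[3]=1)=1; Z[26]=1
i=27: fresh scan; Z[27]=0
i=28: fresh scan; Z[28]=2 extend→box=[28,30)
i=29: min(r-i=1, Z[1]=1)=1; Z[29]=1
i=30: fresh scan; Z[30]=0
i=31: fresh scan; Z[31]=3 extend→box=[31,34)
i=32: min(r-i=2, Z[1]=1)=1; Z[32]=1
i=33: min(r-i=1, Z[2]=0)=0; Z[33]=0

[34, 1, 0, 1, 0, 0, 1, 0, 0, 0, 3, 1, 0, 0, 0, 0, 1, 0, 0, 1, 0, 0, 0, 4, 1, 0, 1, 0, 2, 1, 0, 3, 1, 0]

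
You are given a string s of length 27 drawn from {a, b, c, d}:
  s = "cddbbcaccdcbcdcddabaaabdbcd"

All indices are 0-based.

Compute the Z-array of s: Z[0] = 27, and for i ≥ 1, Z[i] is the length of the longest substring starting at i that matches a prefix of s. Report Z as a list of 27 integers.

Z[0]=27
i=1: outside box; Z[1]=0
i=2: outside box; Z[2]=0
i=3: outside box; Z[3]=0
i=4: outside box; Z[4]=0
i=5: outside box; Z[5]=1 grow→box=[5,6)
i=6: outside box; Z[6]=0
i=7: outside box; Z[7]=1 grow→box=[7,8)
i=8: outside box; Z[8]=2 grow→box=[8,10)
i=9: min(r-i=1, Z[1]=0)=0; Z[9]=0
i=10: outside box; Z[10]=1 grow→box=[10,11)
i=11: outside box; Z[11]=0
i=12: outside box; Z[12]=2 grow→box=[12,14)
i=13: min(r-i=1, Z[1]=0)=0; Z[13]=0
i=14: outside box; Z[14]=3 grow→box=[14,17)
i=15: min(r-i=2, Z[1]=0)=0; Z[15]=0
i=16: min(r-i=1, Z[2]=0)=0; Z[16]=0
i=17: outside box; Z[17]=0
i=18: outside box; Z[18]=0
i=19: outside box; Z[19]=0
i=20: outside box; Z[20]=0
i=21: outside box; Z[21]=0
i=22: outside box; Z[22]=0
i=23: outside box; Z[23]=0
i=24: outside box; Z[24]=0
i=25: outside box; Z[25]=2 grow→box=[25,27)
i=26: min(r-i=1, Z[1]=0)=0; Z[26]=0

[27, 0, 0, 0, 0, 1, 0, 1, 2, 0, 1, 0, 2, 0, 3, 0, 0, 0, 0, 0, 0, 0, 0, 0, 0, 2, 0]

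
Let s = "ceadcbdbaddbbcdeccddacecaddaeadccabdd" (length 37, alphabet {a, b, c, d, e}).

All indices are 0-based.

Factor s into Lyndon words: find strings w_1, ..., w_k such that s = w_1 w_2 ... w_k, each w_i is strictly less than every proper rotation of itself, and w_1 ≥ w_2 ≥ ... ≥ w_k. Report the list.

["ce", "adcbdbaddbbcdeccdd", "acecaddaeadcc", "abdd"]

emit factor 1: 'ce' (i=0, period=2)
emit factor 2: 'adcbdbaddbbcdeccdd' (i=2, period=18)
emit factor 3: 'acecaddaeadcc' (i=20, period=13)
emit factor 4: 'abdd' (i=33, period=4)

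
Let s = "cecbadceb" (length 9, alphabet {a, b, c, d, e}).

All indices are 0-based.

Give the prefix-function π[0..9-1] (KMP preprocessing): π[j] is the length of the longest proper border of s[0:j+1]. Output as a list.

[0, 0, 1, 0, 0, 0, 1, 2, 0]

π[0] = 0
j=1 s[j]='e': π[1]=0 (border '')
j=2 s[j]='c': π[2]=1 (border 'c')
j=3 s[j]='b': k: 1→0; π[3]=0 (border '')
j=4 s[j]='a': π[4]=0 (border '')
j=5 s[j]='d': π[5]=0 (border '')
j=6 s[j]='c': π[6]=1 (border 'c')
j=7 s[j]='e': π[7]=2 (border 'ce')
j=8 s[j]='b': k: 2→0; π[8]=0 (border '')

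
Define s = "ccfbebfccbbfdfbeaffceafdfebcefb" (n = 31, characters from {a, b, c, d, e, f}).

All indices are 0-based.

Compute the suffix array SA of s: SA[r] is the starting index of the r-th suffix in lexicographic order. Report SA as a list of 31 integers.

rank | idx | suffix
   0 |  21 | afdfebcefb
   1 |  16 | affceafdfebcefb
   2 |  30 | b
   3 |   9 | bbfdfbeaffceafdfebcefb
   4 |  26 | bcefb
   5 |  14 | beaffceafdfebcefb
   6 |   3 | bebfccbbfdfbeaffceafdfebcefb
   7 |   5 | bfccbbfdfbeaffceafdfebcefb
   8 |  10 | bfdfbeaffceafdfebcefb
   9 |   8 | cbbfdfbeaffceafdfebcefb
  10 |   7 | ccbbfdfbeaffceafdfebcefb
  11 |   0 | ccfbebfccbbfdfbeaffceafdfebcefb
  12 |  19 | ceafdfebcefb
  13 |  27 | cefb
  14 |   1 | cfbebfccbbfdfbeaffceafdfebcefb
  15 |  12 | dfbeaffceafdfebcefb
  16 |  23 | dfebcefb
  17 |  20 | eafdfebcefb
  18 |  15 | eaffceafdfebcefb
  19 |  25 | ebcefb
  20 |   4 | ebfccbbfdfbeaffceafdfebcefb
  21 |  28 | efb
  22 |  29 | fb
  23 |  13 | fbeaffceafdfebcefb
  24 |   2 | fbebfccbbfdfbeaffceafdfebcefb
  25 |   6 | fccbbfdfbeaffceafdfebcefb
  26 |  18 | fceafdfebcefb
  27 |  11 | fdfbeaffceafdfebcefb
  28 |  22 | fdfebcefb
  29 |  24 | febcefb
  30 |  17 | ffceafdfebcefb

[21, 16, 30, 9, 26, 14, 3, 5, 10, 8, 7, 0, 19, 27, 1, 12, 23, 20, 15, 25, 4, 28, 29, 13, 2, 6, 18, 11, 22, 24, 17]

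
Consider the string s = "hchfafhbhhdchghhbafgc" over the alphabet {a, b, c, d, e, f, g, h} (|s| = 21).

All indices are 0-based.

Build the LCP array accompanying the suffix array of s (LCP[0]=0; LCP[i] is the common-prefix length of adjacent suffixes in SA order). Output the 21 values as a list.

rank→(start, suffix):
  0 → (17, 'afgc')
  1 → (4, 'afhbhhdchghhbafgc')
  2 → (16, 'bafgc')
  3 → (7, 'bhhdchghhbafgc')
  4 → (20, 'c')
  5 → (1, 'chfafhbhhdchghhbafgc')
  6 → (11, 'chghhbafgc')
  7 → (10, 'dchghhbafgc')
  8 → (3, 'fafhbhhdchghhbafgc')
  9 → (18, 'fgc')
  10 → (5, 'fhbhhdchghhbafgc')
  11 → (19, 'gc')
  12 → (13, 'ghhbafgc')
  13 → (15, 'hbafgc')
  14 → (6, 'hbhhdchghhbafgc')
  15 → (0, 'hchfafhbhhdchghhbafgc')
  16 → (9, 'hdchghhbafgc')
  17 → (2, 'hfafhbhhdchghhbafgc')
  18 → (12, 'hghhbafgc')
  19 → (14, 'hhbafgc')
  20 → (8, 'hhdchghhbafgc')

SA = [17, 4, 16, 7, 20, 1, 11, 10, 3, 18, 5, 19, 13, 15, 6, 0, 9, 2, 12, 14, 8]
i: (SA[i-1],SA[i]) lcp shared
  1: (17,4) 2 'af'
  2: (4,16) 0 ''
  3: (16,7) 1 'b'
  4: (7,20) 0 ''
  5: (20,1) 1 'c'
  6: (1,11) 2 'ch'
  7: (11,10) 0 ''
  8: (10,3) 0 ''
  9: (3,18) 1 'f'
  10: (18,5) 1 'f'
  11: (5,19) 0 ''
  12: (19,13) 1 'g'
  13: (13,15) 0 ''
  14: (15,6) 2 'hb'
  15: (6,0) 1 'h'
  16: (0,9) 1 'h'
  17: (9,2) 1 'h'
  18: (2,12) 1 'h'
  19: (12,14) 1 'h'
  20: (14,8) 2 'hh'

[0, 2, 0, 1, 0, 1, 2, 0, 0, 1, 1, 0, 1, 0, 2, 1, 1, 1, 1, 1, 2]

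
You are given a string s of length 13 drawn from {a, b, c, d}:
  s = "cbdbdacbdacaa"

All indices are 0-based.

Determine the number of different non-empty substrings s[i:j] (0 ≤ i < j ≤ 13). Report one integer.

73

rank→(start, suffix):
  0 → (12, 'a')
  1 → (11, 'aa')
  2 → (9, 'acaa')
  3 → (5, 'acbdacaa')
  4 → (7, 'bdacaa')
  5 → (3, 'bdacbdacaa')
  6 → (1, 'bdbdacbdacaa')
  7 → (10, 'caa')
  8 → (6, 'cbdacaa')
  9 → (0, 'cbdbdacbdacaa')
  10 → (8, 'dacaa')
  11 → (4, 'dacbdacaa')
  12 → (2, 'dbdacbdacaa')

SA = [12, 11, 9, 5, 7, 3, 1, 10, 6, 0, 8, 4, 2]
i: (SA[i-1],SA[i]) lcp shared
  1: (12,11) 1 'a'
  2: (11,9) 1 'a'
  3: (9,5) 2 'ac'
  4: (5,7) 0 ''
  5: (7,3) 4 'bdac'
  6: (3,1) 2 'bd'
  7: (1,10) 0 ''
  8: (10,6) 1 'c'
  9: (6,0) 3 'cbd'
  10: (0,8) 0 ''
  11: (8,4) 3 'dac'
  12: (4,2) 1 'd'

n(n+1)/2 = 13·14/2 = 91
Σ LCP = 0 + 1 + 1 + 2 + 0 + 4 + 2 + 0 + 1 + 3 + 0 + 3 + 1 = 18
distinct = 91 − 18 = 73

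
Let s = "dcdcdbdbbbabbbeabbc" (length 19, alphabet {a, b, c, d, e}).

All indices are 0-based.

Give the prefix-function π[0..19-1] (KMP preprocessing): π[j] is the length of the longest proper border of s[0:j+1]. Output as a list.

[0, 0, 1, 2, 3, 0, 1, 0, 0, 0, 0, 0, 0, 0, 0, 0, 0, 0, 0]

π[0] = 0
j=1 s[j]='c': π[1]=0 (border '')
j=2 s[j]='d': π[2]=1 (border 'd')
j=3 s[j]='c': π[3]=2 (border 'dc')
j=4 s[j]='d': π[4]=3 (border 'dcd')
j=5 s[j]='b': k: 3→1→0; π[5]=0 (border '')
j=6 s[j]='d': π[6]=1 (border 'd')
j=7 s[j]='b': k: 1→0; π[7]=0 (border '')
j=8 s[j]='b': π[8]=0 (border '')
j=9 s[j]='b': π[9]=0 (border '')
j=10 s[j]='a': π[10]=0 (border '')
j=11 s[j]='b': π[11]=0 (border '')
j=12 s[j]='b': π[12]=0 (border '')
j=13 s[j]='b': π[13]=0 (border '')
j=14 s[j]='e': π[14]=0 (border '')
j=15 s[j]='a': π[15]=0 (border '')
j=16 s[j]='b': π[16]=0 (border '')
j=17 s[j]='b': π[17]=0 (border '')
j=18 s[j]='c': π[18]=0 (border '')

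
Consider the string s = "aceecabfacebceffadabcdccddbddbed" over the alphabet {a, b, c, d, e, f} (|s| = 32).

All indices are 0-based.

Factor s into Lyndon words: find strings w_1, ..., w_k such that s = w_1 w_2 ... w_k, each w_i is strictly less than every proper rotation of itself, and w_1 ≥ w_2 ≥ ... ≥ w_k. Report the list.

emit factor 1: 'aceec' (i=0, period=5)
emit factor 2: 'abfacebceffad' (i=5, period=13)
emit factor 3: 'abcdccddbddbed' (i=18, period=14)

["aceec", "abfacebceffad", "abcdccddbddbed"]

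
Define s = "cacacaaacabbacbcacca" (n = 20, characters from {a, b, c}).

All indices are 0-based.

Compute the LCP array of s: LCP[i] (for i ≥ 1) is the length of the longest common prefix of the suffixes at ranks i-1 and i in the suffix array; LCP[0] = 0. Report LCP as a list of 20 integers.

[0, 1, 2, 1, 1, 3, 3, 2, 2, 0, 1, 1, 0, 2, 2, 2, 4, 3, 1, 1]

sorted suffixes:
  #0 SA[0]=19  'a'
  #1 SA[1]=5  'aaacabbacbcacca'
  #2 SA[2]=6  'aacabbacbcacca'
  #3 SA[3]=9  'abbacbcacca'
  #4 SA[4]=3  'acaaacabbacbcacca'
  #5 SA[5]=7  'acabbacbcacca'
  #6 SA[6]=1  'acacaaacabbacbcacca'
  #7 SA[7]=12  'acbcacca'
  #8 SA[8]=16  'acca'
  #9 SA[9]=11  'bacbcacca'
  #10 SA[10]=10  'bbacbcacca'
  #11 SA[11]=14  'bcacca'
  #12 SA[12]=18  'ca'
  #13 SA[13]=4  'caaacabbacbcacca'
  #14 SA[14]=8  'cabbacbcacca'
  #15 SA[15]=2  'cacaaacabbacbcacca'
  #16 SA[16]=0  'cacacaaacabbacbcacca'
  #17 SA[17]=15  'cacca'
  #18 SA[18]=13  'cbcacca'
  #19 SA[19]=17  'cca'

SA = [19, 5, 6, 9, 3, 7, 1, 12, 16, 11, 10, 14, 18, 4, 8, 2, 0, 15, 13, 17]
rank  pair      lcp
   1  s[19:],s[5:]  1  'a'
   2  s[5:],s[6:]  2  'aa'
   3  s[6:],s[9:]  1  'a'
   4  s[9:],s[3:]  1  'a'
   5  s[3:],s[7:]  3  'aca'
   6  s[7:],s[1:]  3  'aca'
   7  s[1:],s[12:]  2  'ac'
   8  s[12:],s[16:]  2  'ac'
   9  s[16:],s[11:]  0  ''
  10  s[11:],s[10:]  1  'b'
  11  s[10:],s[14:]  1  'b'
  12  s[14:],s[18:]  0  ''
  13  s[18:],s[4:]  2  'ca'
  14  s[4:],s[8:]  2  'ca'
  15  s[8:],s[2:]  2  'ca'
  16  s[2:],s[0:]  4  'caca'
  17  s[0:],s[15:]  3  'cac'
  18  s[15:],s[13:]  1  'c'
  19  s[13:],s[17:]  1  'c'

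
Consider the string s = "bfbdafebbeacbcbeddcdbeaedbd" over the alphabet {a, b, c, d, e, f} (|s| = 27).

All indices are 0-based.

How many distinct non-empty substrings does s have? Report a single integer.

rank | idx | suffix
   0 |  10 | acbcbeddcdbeaedbd
   1 |  22 | aedbd
   2 |   4 | afebbeacbcbeddcdbeaedbd
   3 |   7 | bbeacbcbeddcdbeaedbd
   4 |  12 | bcbeddcdbeaedbd
   5 |  25 | bd
   6 |   2 | bdafebbeacbcbeddcdbeaedbd
   7 |   8 | beacbcbeddcdbeaedbd
   8 |  20 | beaedbd
   9 |  14 | beddcdbeaedbd
  10 |   0 | bfbdafebbeacbcbeddcdbeaedbd
  11 |  11 | cbcbeddcdbeaedbd
  12 |  13 | cbeddcdbeaedbd
  13 |  18 | cdbeaedbd
  14 |  26 | d
  15 |   3 | dafebbeacbcbeddcdbeaedbd
  16 |  24 | dbd
  17 |  19 | dbeaedbd
  18 |  17 | dcdbeaedbd
  19 |  16 | ddcdbeaedbd
  20 |   9 | eacbcbeddcdbeaedbd
  21 |  21 | eaedbd
  22 |   6 | ebbeacbcbeddcdbeaedbd
  23 |  23 | edbd
  24 |  15 | eddcdbeaedbd
  25 |   1 | fbdafebbeacbcbeddcdbeaedbd
  26 |   5 | febbeacbcbeddcdbeaedbd

SA = [10, 22, 4, 7, 12, 25, 2, 8, 20, 14, 0, 11, 13, 18, 26, 3, 24, 19, 17, 16, 9, 21, 6, 23, 15, 1, 5]
rank  pair      lcp
   1  s[10:],s[22:]  1  'a'
   2  s[22:],s[4:]  1  'a'
   3  s[4:],s[7:]  0  ''
   4  s[7:],s[12:]  1  'b'
   5  s[12:],s[25:]  1  'b'
   6  s[25:],s[2:]  2  'bd'
   7  s[2:],s[8:]  1  'b'
   8  s[8:],s[20:]  3  'bea'
   9  s[20:],s[14:]  2  'be'
  10  s[14:],s[0:]  1  'b'
  11  s[0:],s[11:]  0  ''
  12  s[11:],s[13:]  2  'cb'
  13  s[13:],s[18:]  1  'c'
  14  s[18:],s[26:]  0  ''
  15  s[26:],s[3:]  1  'd'
  16  s[3:],s[24:]  1  'd'
  17  s[24:],s[19:]  2  'db'
  18  s[19:],s[17:]  1  'd'
  19  s[17:],s[16:]  1  'd'
  20  s[16:],s[9:]  0  ''
  21  s[9:],s[21:]  2  'ea'
  22  s[21:],s[6:]  1  'e'
  23  s[6:],s[23:]  1  'e'
  24  s[23:],s[15:]  2  'ed'
  25  s[15:],s[1:]  0  ''
  26  s[1:],s[5:]  1  'f'

n(n+1)/2 = 27·28/2 = 378
Σ LCP = 0 + 1 + 1 + 0 + 1 + 1 + 2 + 1 + 3 + 2 + 1 + 0 + 2 + 1 + 0 + 1 + 1 + 2 + 1 + 1 + 0 + 2 + 1 + 1 + 2 + 0 + 1 = 29
distinct = 378 − 29 = 349

349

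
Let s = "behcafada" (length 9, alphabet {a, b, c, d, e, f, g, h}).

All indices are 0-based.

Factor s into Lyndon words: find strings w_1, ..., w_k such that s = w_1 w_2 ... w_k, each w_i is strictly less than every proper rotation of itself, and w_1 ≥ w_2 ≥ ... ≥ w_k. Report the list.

["behc", "af", "ad", "a"]

emit factor 1: 'behc' (i=0, period=4)
emit factor 2: 'af' (i=4, period=2)
emit factor 3: 'ad' (i=6, period=2)
emit factor 4: 'a' (i=8, period=1)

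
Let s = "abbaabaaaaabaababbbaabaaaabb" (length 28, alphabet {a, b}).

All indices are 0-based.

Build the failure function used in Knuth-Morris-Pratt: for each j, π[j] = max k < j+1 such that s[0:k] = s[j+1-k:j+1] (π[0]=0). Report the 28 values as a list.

[0, 0, 0, 1, 1, 2, 1, 1, 1, 1, 1, 2, 1, 1, 2, 1, 2, 3, 0, 1, 1, 2, 1, 1, 1, 1, 2, 3]

π[0] = 0
j=1 s[j]='b': π[1]=0 (border '')
j=2 s[j]='b': π[2]=0 (border '')
j=3 s[j]='a': π[3]=1 (border 'a')
j=4 s[j]='a': k: 1→0; π[4]=1 (border 'a')
j=5 s[j]='b': π[5]=2 (border 'ab')
j=6 s[j]='a': k: 2→0; π[6]=1 (border 'a')
j=7 s[j]='a': k: 1→0; π[7]=1 (border 'a')
j=8 s[j]='a': k: 1→0; π[8]=1 (border 'a')
j=9 s[j]='a': k: 1→0; π[9]=1 (border 'a')
j=10 s[j]='a': k: 1→0; π[10]=1 (border 'a')
j=11 s[j]='b': π[11]=2 (border 'ab')
j=12 s[j]='a': k: 2→0; π[12]=1 (border 'a')
j=13 s[j]='a': k: 1→0; π[13]=1 (border 'a')
j=14 s[j]='b': π[14]=2 (border 'ab')
j=15 s[j]='a': k: 2→0; π[15]=1 (border 'a')
j=16 s[j]='b': π[16]=2 (border 'ab')
j=17 s[j]='b': π[17]=3 (border 'abb')
j=18 s[j]='b': k: 3→0; π[18]=0 (border '')
j=19 s[j]='a': π[19]=1 (border 'a')
j=20 s[j]='a': k: 1→0; π[20]=1 (border 'a')
j=21 s[j]='b': π[21]=2 (border 'ab')
j=22 s[j]='a': k: 2→0; π[22]=1 (border 'a')
j=23 s[j]='a': k: 1→0; π[23]=1 (border 'a')
j=24 s[j]='a': k: 1→0; π[24]=1 (border 'a')
j=25 s[j]='a': k: 1→0; π[25]=1 (border 'a')
j=26 s[j]='b': π[26]=2 (border 'ab')
j=27 s[j]='b': π[27]=3 (border 'abb')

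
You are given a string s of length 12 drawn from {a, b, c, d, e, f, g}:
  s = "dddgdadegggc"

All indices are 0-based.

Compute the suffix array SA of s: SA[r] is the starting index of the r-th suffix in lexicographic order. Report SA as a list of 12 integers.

rank | idx | suffix
   0 |   5 | adegggc
   1 |  11 | c
   2 |   4 | dadegggc
   3 |   0 | dddgdadegggc
   4 |   1 | ddgdadegggc
   5 |   6 | degggc
   6 |   2 | dgdadegggc
   7 |   7 | egggc
   8 |  10 | gc
   9 |   3 | gdadegggc
  10 |   9 | ggc
  11 |   8 | gggc

[5, 11, 4, 0, 1, 6, 2, 7, 10, 3, 9, 8]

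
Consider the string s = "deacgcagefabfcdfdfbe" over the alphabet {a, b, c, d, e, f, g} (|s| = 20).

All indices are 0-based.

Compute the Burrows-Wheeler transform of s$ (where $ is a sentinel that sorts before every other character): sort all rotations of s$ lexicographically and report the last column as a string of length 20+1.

efecfagfa$fcbdgedbdca

rank  rotation               last
    0  $deacgcagefabfcdfdfbe  e
    1  abfcdfdfbe$deacgcagef  f
    2  acgcagefabfcdfdfbe$de  e
    3  agefabfcdfdfbe$deacgc  c
    4  be$deacgcagefabfcdfdf  f
    5  bfcdfdfbe$deacgcagefa  a
    6  cagefabfcdfdfbe$deacg  g
    7  cdfdfbe$deacgcagefabf  f
    8  cgcagefabfcdfdfbe$dea  a
    9  deacgcagefabfcdfdfbe$  $
   10  dfbe$deacgcagefabfcdf  f
   11  dfdfbe$deacgcagefabfc  c
   12  e$deacgcagefabfcdfdfb  b
   13  eacgcagefabfcdfdfbe$d  d
   14  efabfcdfdfbe$deacgcag  g
   15  fabfcdfdfbe$deacgcage  e
   16  fbe$deacgcagefabfcdfd  d
   17  fcdfdfbe$deacgcagefab  b
   18  fdfbe$deacgcagefabfcd  d
   19  gcagefabfcdfdfbe$deac  c
   20  gefabfcdfdfbe$deacgca  a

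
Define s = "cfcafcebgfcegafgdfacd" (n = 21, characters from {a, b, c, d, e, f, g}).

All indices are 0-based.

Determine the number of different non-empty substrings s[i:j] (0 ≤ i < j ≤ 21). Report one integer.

rank→(start, suffix):
  0 → (18, 'acd')
  1 → (3, 'afcebgfcegafgdfacd')
  2 → (13, 'afgdfacd')
  3 → (7, 'bgfcegafgdfacd')
  4 → (2, 'cafcebgfcegafgdfacd')
  5 → (19, 'cd')
  6 → (5, 'cebgfcegafgdfacd')
  7 → (10, 'cegafgdfacd')
  8 → (0, 'cfcafcebgfcegafgdfacd')
  9 → (20, 'd')
  10 → (16, 'dfacd')
  11 → (6, 'ebgfcegafgdfacd')
  12 → (11, 'egafgdfacd')
  13 → (17, 'facd')
  14 → (1, 'fcafcebgfcegafgdfacd')
  15 → (4, 'fcebgfcegafgdfacd')
  16 → (9, 'fcegafgdfacd')
  17 → (14, 'fgdfacd')
  18 → (12, 'gafgdfacd')
  19 → (15, 'gdfacd')
  20 → (8, 'gfcegafgdfacd')

SA = [18, 3, 13, 7, 2, 19, 5, 10, 0, 20, 16, 6, 11, 17, 1, 4, 9, 14, 12, 15, 8]
i: (SA[i-1],SA[i]) lcp shared
  1: (18,3) 1 'a'
  2: (3,13) 2 'af'
  3: (13,7) 0 ''
  4: (7,2) 0 ''
  5: (2,19) 1 'c'
  6: (19,5) 1 'c'
  7: (5,10) 2 'ce'
  8: (10,0) 1 'c'
  9: (0,20) 0 ''
  10: (20,16) 1 'd'
  11: (16,6) 0 ''
  12: (6,11) 1 'e'
  13: (11,17) 0 ''
  14: (17,1) 1 'f'
  15: (1,4) 2 'fc'
  16: (4,9) 3 'fce'
  17: (9,14) 1 'f'
  18: (14,12) 0 ''
  19: (12,15) 1 'g'
  20: (15,8) 1 'g'

n(n+1)/2 = 21·22/2 = 231
Σ LCP = 0 + 1 + 2 + 0 + 0 + 1 + 1 + 2 + 1 + 0 + 1 + 0 + 1 + 0 + 1 + 2 + 3 + 1 + 0 + 1 + 1 = 19
distinct = 231 − 19 = 212

212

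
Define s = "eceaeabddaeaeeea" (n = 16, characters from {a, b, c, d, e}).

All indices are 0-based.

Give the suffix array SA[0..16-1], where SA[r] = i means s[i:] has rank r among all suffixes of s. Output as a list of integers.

[15, 5, 3, 9, 11, 6, 1, 8, 7, 14, 4, 2, 10, 0, 13, 12]

rank | idx | suffix
   0 |  15 | a
   1 |   5 | abddaeaeeea
   2 |   3 | aeabddaeaeeea
   3 |   9 | aeaeeea
   4 |  11 | aeeea
   5 |   6 | bddaeaeeea
   6 |   1 | ceaeabddaeaeeea
   7 |   8 | daeaeeea
   8 |   7 | ddaeaeeea
   9 |  14 | ea
  10 |   4 | eabddaeaeeea
  11 |   2 | eaeabddaeaeeea
  12 |  10 | eaeeea
  13 |   0 | eceaeabddaeaeeea
  14 |  13 | eea
  15 |  12 | eeea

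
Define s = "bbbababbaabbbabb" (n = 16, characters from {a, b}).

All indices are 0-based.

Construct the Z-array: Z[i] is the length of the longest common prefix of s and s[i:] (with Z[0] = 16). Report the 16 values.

[16, 2, 1, 0, 1, 0, 2, 1, 0, 0, 5, 2, 1, 0, 2, 1]

Z[0]=16
i=1: i≥r, start 0; Z[1]=2 scan→box=[1,3)
i=2: min(r-i=1, Z[1]=2)=1; Z[2]=1
i=3: i≥r, start 0; Z[3]=0
i=4: i≥r, start 0; Z[4]=1 scan→box=[4,5)
i=5: i≥r, start 0; Z[5]=0
i=6: i≥r, start 0; Z[6]=2 scan→box=[6,8)
i=7: min(r-i=1, Z[1]=2)=1; Z[7]=1
i=8: i≥r, start 0; Z[8]=0
i=9: i≥r, start 0; Z[9]=0
i=10: i≥r, start 0; Z[10]=5 scan→box=[10,15)
i=11: min(r-i=4, Z[1]=2)=2; Z[11]=2
i=12: min(r-i=3, Z[2]=1)=1; Z[12]=1
i=13: min(r-i=2, Z[3]=0)=0; Z[13]=0
i=14: min(r-i=1, Z[4]=1)=1; Z[14]=2 scan→box=[14,16)
i=15: min(r-i=1, Z[1]=2)=1; Z[15]=1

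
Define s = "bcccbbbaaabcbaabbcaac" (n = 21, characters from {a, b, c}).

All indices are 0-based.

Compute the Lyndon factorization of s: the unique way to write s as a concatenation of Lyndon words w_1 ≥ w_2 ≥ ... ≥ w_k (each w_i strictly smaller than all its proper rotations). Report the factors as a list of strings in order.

["bccc", "b", "b", "b", "aaabcbaabbcaac"]

emit factor 1: 'bccc' (i=0, period=4)
emit factor 2: 'b' (i=4, period=1)
emit factor 3: 'b' (i=5, period=1)
emit factor 4: 'b' (i=6, period=1)
emit factor 5: 'aaabcbaabbcaac' (i=7, period=14)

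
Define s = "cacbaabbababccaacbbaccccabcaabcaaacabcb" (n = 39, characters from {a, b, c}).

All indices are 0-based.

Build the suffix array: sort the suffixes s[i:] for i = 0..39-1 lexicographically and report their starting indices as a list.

[31, 4, 27, 32, 14, 8, 5, 28, 24, 35, 10, 33, 1, 15, 19, 38, 3, 7, 9, 18, 6, 17, 29, 25, 36, 11, 30, 26, 13, 23, 34, 0, 37, 2, 16, 12, 22, 21, 20]

sorted suffixes:
  #0 SA[0]=31  'aaacabcb'
  #1 SA[1]=4  'aabbababccaacbbaccccabcaabcaaacabcb'
  #2 SA[2]=27  'aabcaaacabcb'
  #3 SA[3]=32  'aacabcb'
  #4 SA[4]=14  'aacbbaccccabcaabcaaacabcb'
  #5 SA[5]=8  'ababccaacbbaccccabcaabcaaacabcb'
  #6 SA[6]=5  'abbababccaacbbaccccabcaabcaaacabcb'
  #7 SA[7]=28  'abcaaacabcb'
  #8 SA[8]=24  'abcaabcaaacabcb'
  #9 SA[9]=35  'abcb'
  #10 SA[10]=10  'abccaacbbaccccabcaabcaaacabcb'
  #11 SA[11]=33  'acabcb'
  #12 SA[12]=1  'acbaabbababccaacbbaccccabcaabcaaacabcb'
  #13 SA[13]=15  'acbbaccccabcaabcaaacabcb'
  #14 SA[14]=19  'accccabcaabcaaacabcb'
  #15 SA[15]=38  'b'
  #16 SA[16]=3  'baabbababccaacbbaccccabcaabcaaacabcb'
  #17 SA[17]=7  'bababccaacbbaccccabcaabcaaacabcb'
  #18 SA[18]=9  'babccaacbbaccccabcaabcaaacabcb'
  #19 SA[19]=18  'baccccabcaabcaaacabcb'
  #20 SA[20]=6  'bbababccaacbbaccccabcaabcaaacabcb'
  #21 SA[21]=17  'bbaccccabcaabcaaacabcb'
  #22 SA[22]=29  'bcaaacabcb'
  #23 SA[23]=25  'bcaabcaaacabcb'
  #24 SA[24]=36  'bcb'
  #25 SA[25]=11  'bccaacbbaccccabcaabcaaacabcb'
  #26 SA[26]=30  'caaacabcb'
  #27 SA[27]=26  'caabcaaacabcb'
  #28 SA[28]=13  'caacbbaccccabcaabcaaacabcb'
  #29 SA[29]=23  'cabcaabcaaacabcb'
  #30 SA[30]=34  'cabcb'
  #31 SA[31]=0  'cacbaabbababccaacbbaccccabcaabcaaacabcb'
  #32 SA[32]=37  'cb'
  #33 SA[33]=2  'cbaabbababccaacbbaccccabcaabcaaacabcb'
  #34 SA[34]=16  'cbbaccccabcaabcaaacabcb'
  #35 SA[35]=12  'ccaacbbaccccabcaabcaaacabcb'
  #36 SA[36]=22  'ccabcaabcaaacabcb'
  #37 SA[37]=21  'cccabcaabcaaacabcb'
  #38 SA[38]=20  'ccccabcaabcaaacabcb'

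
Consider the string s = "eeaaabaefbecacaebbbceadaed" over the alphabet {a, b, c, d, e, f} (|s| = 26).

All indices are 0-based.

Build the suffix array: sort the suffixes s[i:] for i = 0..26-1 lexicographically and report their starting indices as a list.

[2, 3, 4, 12, 21, 14, 23, 6, 5, 16, 17, 18, 9, 11, 13, 19, 25, 22, 1, 20, 15, 10, 24, 0, 7, 8]

rank | idx | suffix
   0 |   2 | aaabaefbecacaebbbceadaed
   1 |   3 | aabaefbecacaebbbceadaed
   2 |   4 | abaefbecacaebbbceadaed
   3 |  12 | acaebbbceadaed
   4 |  21 | adaed
   5 |  14 | aebbbceadaed
   6 |  23 | aed
   7 |   6 | aefbecacaebbbceadaed
   8 |   5 | baefbecacaebbbceadaed
   9 |  16 | bbbceadaed
  10 |  17 | bbceadaed
  11 |  18 | bceadaed
  12 |   9 | becacaebbbceadaed
  13 |  11 | cacaebbbceadaed
  14 |  13 | caebbbceadaed
  15 |  19 | ceadaed
  16 |  25 | d
  17 |  22 | daed
  18 |   1 | eaaabaefbecacaebbbceadaed
  19 |  20 | eadaed
  20 |  15 | ebbbceadaed
  21 |  10 | ecacaebbbceadaed
  22 |  24 | ed
  23 |   0 | eeaaabaefbecacaebbbceadaed
  24 |   7 | efbecacaebbbceadaed
  25 |   8 | fbecacaebbbceadaed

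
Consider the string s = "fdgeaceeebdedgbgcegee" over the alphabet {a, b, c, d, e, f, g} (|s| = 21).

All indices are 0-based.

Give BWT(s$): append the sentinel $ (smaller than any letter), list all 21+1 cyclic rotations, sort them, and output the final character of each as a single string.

rank  rotation                last
    0  $fdgeaceeebdedgbgcegee  e
    1  aceeebdedgbgcegee$fdge  e
    2  bdedgbgcegee$fdgeaceee  e
    3  bgcegee$fdgeaceeebdedg  g
    4  ceeebdedgbgcegee$fdgea  a
    5  cegee$fdgeaceeebdedgbg  g
    6  dedgbgcegee$fdgeaceeeb  b
    7  dgbgcegee$fdgeaceeebde  e
    8  dgeaceeebdedgbgcegee$f  f
    9  e$fdgeaceeebdedgbgcege  e
   10  eaceeebdedgbgcegee$fdg  g
   11  ebdedgbgcegee$fdgeacee  e
   12  edgbgcegee$fdgeaceeebd  d
   13  ee$fdgeaceeebdedgbgceg  g
   14  eebdedgbgcegee$fdgeace  e
   15  eeebdedgbgcegee$fdgeac  c
   16  egee$fdgeaceeebdedgbgc  c
   17  fdgeaceeebdedgbgcegee$  $
   18  gbgcegee$fdgeaceeebded  d
   19  gcegee$fdgeaceeebdedgb  b
   20  geaceeebdedgbgcegee$fd  d
   21  gee$fdgeaceeebdedgbgce  e

eeegagbefegedgecc$dbde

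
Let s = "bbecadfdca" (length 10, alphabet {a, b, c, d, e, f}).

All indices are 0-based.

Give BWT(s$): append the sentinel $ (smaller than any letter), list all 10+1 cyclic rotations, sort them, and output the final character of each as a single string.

rank  rotation     last
    0  $bbecadfdca  a
    1  a$bbecadfdc  c
    2  adfdca$bbec  c
    3  bbecadfdca$  $
    4  becadfdca$b  b
    5  ca$bbecadfd  d
    6  cadfdca$bbe  e
    7  dca$bbecadf  f
    8  dfdca$bbeca  a
    9  ecadfdca$bb  b
   10  fdca$bbecad  d

acc$bdefabd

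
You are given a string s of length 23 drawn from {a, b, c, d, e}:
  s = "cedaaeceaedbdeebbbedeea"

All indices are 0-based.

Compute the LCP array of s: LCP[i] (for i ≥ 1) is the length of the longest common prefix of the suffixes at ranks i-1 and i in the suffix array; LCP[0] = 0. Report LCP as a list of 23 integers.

[0, 1, 1, 2, 0, 2, 1, 1, 0, 2, 0, 1, 1, 3, 0, 2, 1, 1, 1, 2, 2, 1, 2]

rank | idx | suffix
   0 |  22 | a
   1 |   3 | aaeceaedbdeebbbedeea
   2 |   4 | aeceaedbdeebbbedeea
   3 |   8 | aedbdeebbbedeea
   4 |  15 | bbbedeea
   5 |  16 | bbedeea
   6 |  11 | bdeebbbedeea
   7 |  17 | bedeea
   8 |   6 | ceaedbdeebbbedeea
   9 |   0 | cedaaeceaedbdeebbbedeea
  10 |   2 | daaeceaedbdeebbbedeea
  11 |  10 | dbdeebbbedeea
  12 |  19 | deea
  13 |  12 | deebbbedeea
  14 |  21 | ea
  15 |   7 | eaedbdeebbbedeea
  16 |  14 | ebbbedeea
  17 |   5 | eceaedbdeebbbedeea
  18 |   1 | edaaeceaedbdeebbbedeea
  19 |   9 | edbdeebbbedeea
  20 |  18 | edeea
  21 |  20 | eea
  22 |  13 | eebbbedeea

SA = [22, 3, 4, 8, 15, 16, 11, 17, 6, 0, 2, 10, 19, 12, 21, 7, 14, 5, 1, 9, 18, 20, 13]
rank  pair      lcp
   1  s[22:],s[3:]  1  'a'
   2  s[3:],s[4:]  1  'a'
   3  s[4:],s[8:]  2  'ae'
   4  s[8:],s[15:]  0  ''
   5  s[15:],s[16:]  2  'bb'
   6  s[16:],s[11:]  1  'b'
   7  s[11:],s[17:]  1  'b'
   8  s[17:],s[6:]  0  ''
   9  s[6:],s[0:]  2  'ce'
  10  s[0:],s[2:]  0  ''
  11  s[2:],s[10:]  1  'd'
  12  s[10:],s[19:]  1  'd'
  13  s[19:],s[12:]  3  'dee'
  14  s[12:],s[21:]  0  ''
  15  s[21:],s[7:]  2  'ea'
  16  s[7:],s[14:]  1  'e'
  17  s[14:],s[5:]  1  'e'
  18  s[5:],s[1:]  1  'e'
  19  s[1:],s[9:]  2  'ed'
  20  s[9:],s[18:]  2  'ed'
  21  s[18:],s[20:]  1  'e'
  22  s[20:],s[13:]  2  'ee'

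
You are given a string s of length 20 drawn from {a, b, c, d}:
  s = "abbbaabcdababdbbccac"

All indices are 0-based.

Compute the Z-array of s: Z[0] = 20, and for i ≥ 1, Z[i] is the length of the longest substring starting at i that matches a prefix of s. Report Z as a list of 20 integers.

[20, 0, 0, 0, 1, 2, 0, 0, 0, 2, 0, 2, 0, 0, 0, 0, 0, 0, 1, 0]

Z[0]=20
i=1: i≥r, start 0; Z[1]=0
i=2: i≥r, start 0; Z[2]=0
i=3: i≥r, start 0; Z[3]=0
i=4: i≥r, start 0; Z[4]=1 grow→box=[4,5)
i=5: i≥r, start 0; Z[5]=2 grow→box=[5,7)
i=6: min(r-i=1, Z[1]=0)=0; Z[6]=0
i=7: i≥r, start 0; Z[7]=0
i=8: i≥r, start 0; Z[8]=0
i=9: i≥r, start 0; Z[9]=2 grow→box=[9,11)
i=10: min(r-i=1, Z[1]=0)=0; Z[10]=0
i=11: i≥r, start 0; Z[11]=2 grow→box=[11,13)
i=12: min(r-i=1, Z[1]=0)=0; Z[12]=0
i=13: i≥r, start 0; Z[13]=0
i=14: i≥r, start 0; Z[14]=0
i=15: i≥r, start 0; Z[15]=0
i=16: i≥r, start 0; Z[16]=0
i=17: i≥r, start 0; Z[17]=0
i=18: i≥r, start 0; Z[18]=1 grow→box=[18,19)
i=19: i≥r, start 0; Z[19]=0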